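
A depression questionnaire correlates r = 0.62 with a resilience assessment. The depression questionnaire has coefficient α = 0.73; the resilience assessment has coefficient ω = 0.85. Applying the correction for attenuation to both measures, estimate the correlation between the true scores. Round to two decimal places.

0.79

r_true = r_obs / √(r_xx · r_yy) = 0.62 / √(0.73 × 0.85) = 0.62 / √0.6205 = 0.62 / 0.7877 ≈ 0.79.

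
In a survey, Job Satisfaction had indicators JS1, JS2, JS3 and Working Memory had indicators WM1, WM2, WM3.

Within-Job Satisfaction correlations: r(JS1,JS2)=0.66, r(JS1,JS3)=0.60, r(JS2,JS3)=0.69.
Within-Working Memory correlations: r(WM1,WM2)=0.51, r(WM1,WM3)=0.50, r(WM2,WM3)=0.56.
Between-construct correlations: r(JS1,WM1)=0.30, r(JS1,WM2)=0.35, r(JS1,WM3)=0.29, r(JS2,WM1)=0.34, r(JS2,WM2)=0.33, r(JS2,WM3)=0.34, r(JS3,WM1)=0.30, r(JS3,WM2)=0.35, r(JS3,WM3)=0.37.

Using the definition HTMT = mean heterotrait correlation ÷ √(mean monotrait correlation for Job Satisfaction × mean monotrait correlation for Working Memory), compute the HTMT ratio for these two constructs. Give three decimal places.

0.566

Mean between = 2.97/9 = 0.3300.
Mean within-JS = 1.95/3 = 0.6500; mean within-WM = 1.57/3 = 0.5233.
Geometric mean = √(0.6500 × 0.5233) = 0.5832.
HTMT = 0.3300 / 0.5832 = 0.566.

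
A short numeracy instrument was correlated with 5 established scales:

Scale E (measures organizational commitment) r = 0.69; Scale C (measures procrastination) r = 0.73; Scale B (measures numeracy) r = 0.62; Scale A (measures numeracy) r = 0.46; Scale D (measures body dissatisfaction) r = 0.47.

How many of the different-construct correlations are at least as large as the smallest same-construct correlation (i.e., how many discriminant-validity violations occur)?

Convergent (same construct = numeracy): Scale B, Scale A.
Smallest convergent = 0.46. Discriminant values: 0.69, 0.73, 0.47; count ≥ 0.46 → 3.

3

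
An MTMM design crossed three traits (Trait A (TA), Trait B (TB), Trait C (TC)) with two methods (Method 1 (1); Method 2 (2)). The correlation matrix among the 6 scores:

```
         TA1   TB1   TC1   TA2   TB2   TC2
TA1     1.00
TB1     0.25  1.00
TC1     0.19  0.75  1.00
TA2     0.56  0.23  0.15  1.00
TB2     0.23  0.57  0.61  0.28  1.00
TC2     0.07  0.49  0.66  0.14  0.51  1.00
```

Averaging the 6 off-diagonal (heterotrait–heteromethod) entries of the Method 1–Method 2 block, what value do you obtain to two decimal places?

0.30

HTHM values (method 1 × method 2): 0.23, 0.07, 0.23, 0.49, 0.15, 0.61; mean = 1.78/6 = 0.30.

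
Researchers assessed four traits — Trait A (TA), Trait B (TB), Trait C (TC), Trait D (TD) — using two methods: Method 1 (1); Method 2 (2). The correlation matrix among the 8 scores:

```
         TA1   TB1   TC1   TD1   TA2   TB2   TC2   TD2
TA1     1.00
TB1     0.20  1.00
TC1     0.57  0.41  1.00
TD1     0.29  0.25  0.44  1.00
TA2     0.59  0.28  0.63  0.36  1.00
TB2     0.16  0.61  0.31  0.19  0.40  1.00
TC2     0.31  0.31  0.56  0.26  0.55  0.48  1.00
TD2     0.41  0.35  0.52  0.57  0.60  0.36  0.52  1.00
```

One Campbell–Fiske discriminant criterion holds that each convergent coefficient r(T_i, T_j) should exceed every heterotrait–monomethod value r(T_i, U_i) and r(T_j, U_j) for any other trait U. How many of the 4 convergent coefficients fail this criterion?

3

Checking each validity diagonal entry against its comparison values:
TA (methods 1·2): 0.59 vs {0.20, 0.40, 0.57, 0.55, 0.29, 0.60} → fail.
TB (methods 1·2): 0.61 vs {0.20, 0.40, 0.41, 0.48, 0.25, 0.36} → pass.
TC (methods 1·2): 0.56 vs {0.57, 0.55, 0.41, 0.48, 0.44, 0.52} → fail.
TD (methods 1·2): 0.57 vs {0.29, 0.60, 0.25, 0.36, 0.44, 0.52} → fail.
3 of 4 fail.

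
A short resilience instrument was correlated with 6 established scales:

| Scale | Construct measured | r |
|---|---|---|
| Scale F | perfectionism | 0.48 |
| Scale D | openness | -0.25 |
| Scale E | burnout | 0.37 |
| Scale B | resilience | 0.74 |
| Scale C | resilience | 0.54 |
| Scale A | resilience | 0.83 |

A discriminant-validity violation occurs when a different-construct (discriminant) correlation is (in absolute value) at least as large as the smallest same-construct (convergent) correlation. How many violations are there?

Convergent (same construct = resilience): Scale B, Scale C, Scale A.
Smallest convergent = 0.54. Discriminant |r|: 0.48, 0.25, 0.37; count ≥ 0.54 → 0.

0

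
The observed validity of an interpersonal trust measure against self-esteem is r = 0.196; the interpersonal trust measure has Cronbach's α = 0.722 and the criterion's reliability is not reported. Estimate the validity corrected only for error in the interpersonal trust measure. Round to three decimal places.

0.231

Single correction: r_c = r_obs / √r_xx = 0.196 / √0.722 = 0.196 / 0.8497 ≈ 0.231.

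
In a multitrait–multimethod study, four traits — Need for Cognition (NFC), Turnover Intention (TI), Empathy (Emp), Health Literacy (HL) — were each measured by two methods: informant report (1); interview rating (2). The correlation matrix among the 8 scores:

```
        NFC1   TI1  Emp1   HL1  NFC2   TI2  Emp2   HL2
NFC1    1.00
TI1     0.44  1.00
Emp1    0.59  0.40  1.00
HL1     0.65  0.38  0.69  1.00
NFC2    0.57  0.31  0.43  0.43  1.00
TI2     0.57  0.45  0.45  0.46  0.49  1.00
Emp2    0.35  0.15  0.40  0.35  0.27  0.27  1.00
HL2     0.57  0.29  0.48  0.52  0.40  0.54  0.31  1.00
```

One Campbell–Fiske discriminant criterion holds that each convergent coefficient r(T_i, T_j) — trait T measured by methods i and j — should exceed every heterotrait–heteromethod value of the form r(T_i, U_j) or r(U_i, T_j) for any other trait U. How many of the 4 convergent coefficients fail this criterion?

Checking each validity diagonal entry against its comparison values:
NFC (methods 1·2): 0.57 vs {0.57, 0.31, 0.35, 0.43, 0.57, 0.43} → fail.
TI (methods 1·2): 0.45 vs {0.31, 0.57, 0.15, 0.45, 0.29, 0.46} → fail.
Emp (methods 1·2): 0.40 vs {0.43, 0.35, 0.45, 0.15, 0.48, 0.35} → fail.
HL (methods 1·2): 0.52 vs {0.43, 0.57, 0.46, 0.29, 0.35, 0.48} → fail.
4 of 4 fail.

4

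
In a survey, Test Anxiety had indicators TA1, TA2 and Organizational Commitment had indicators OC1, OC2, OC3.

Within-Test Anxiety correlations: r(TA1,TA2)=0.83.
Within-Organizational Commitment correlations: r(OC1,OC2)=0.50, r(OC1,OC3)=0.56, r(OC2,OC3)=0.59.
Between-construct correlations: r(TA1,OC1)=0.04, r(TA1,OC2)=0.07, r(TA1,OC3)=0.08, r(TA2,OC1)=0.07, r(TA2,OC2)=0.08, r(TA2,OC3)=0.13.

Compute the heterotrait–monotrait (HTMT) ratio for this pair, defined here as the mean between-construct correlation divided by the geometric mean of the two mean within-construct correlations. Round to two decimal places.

0.12

Mean between = 0.47/6 = 0.0783.
Mean within-TA = 0.83/1 = 0.8300; mean within-OC = 1.65/3 = 0.5500.
Geometric mean = √(0.8300 × 0.5500) = 0.6756.
HTMT = 0.0783 / 0.6756 = 0.12.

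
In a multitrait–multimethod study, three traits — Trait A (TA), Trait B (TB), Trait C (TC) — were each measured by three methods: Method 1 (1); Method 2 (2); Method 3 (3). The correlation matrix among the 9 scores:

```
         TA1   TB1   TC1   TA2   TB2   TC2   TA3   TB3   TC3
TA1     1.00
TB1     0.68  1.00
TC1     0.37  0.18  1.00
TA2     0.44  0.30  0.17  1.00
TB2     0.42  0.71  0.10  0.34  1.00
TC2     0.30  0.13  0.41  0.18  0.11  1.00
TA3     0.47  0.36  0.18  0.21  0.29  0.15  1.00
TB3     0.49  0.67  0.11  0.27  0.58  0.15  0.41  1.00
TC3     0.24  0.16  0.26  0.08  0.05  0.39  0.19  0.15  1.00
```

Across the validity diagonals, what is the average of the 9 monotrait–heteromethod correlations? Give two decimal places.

0.46

Convergent values: 0.44, 0.47, 0.21, 0.71, 0.67, 0.58, 0.41, 0.26, 0.39; mean = 4.14/9 = 0.46.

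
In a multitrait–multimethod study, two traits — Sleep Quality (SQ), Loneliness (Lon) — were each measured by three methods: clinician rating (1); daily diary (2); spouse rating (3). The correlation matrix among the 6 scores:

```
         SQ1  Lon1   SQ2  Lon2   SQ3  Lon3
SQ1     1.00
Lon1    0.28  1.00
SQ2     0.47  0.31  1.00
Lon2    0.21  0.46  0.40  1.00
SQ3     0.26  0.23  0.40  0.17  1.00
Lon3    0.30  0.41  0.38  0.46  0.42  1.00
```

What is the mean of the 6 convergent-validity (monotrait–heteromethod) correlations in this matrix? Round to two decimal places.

Convergent values: 0.47, 0.26, 0.40, 0.46, 0.41, 0.46; mean = 2.46/6 = 0.41.

0.41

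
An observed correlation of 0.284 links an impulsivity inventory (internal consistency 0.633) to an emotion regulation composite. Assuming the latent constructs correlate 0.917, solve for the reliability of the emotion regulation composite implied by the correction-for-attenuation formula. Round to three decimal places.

r_true = r_obs / √(r_xx · r_yy) ⇒ 0.917 = 0.284 / √(0.633 · r_yy).
√(0.633 · r_yy) = 0.284 / 0.917 = 0.3097; 0.633 · r_yy = 0.0959; r_yy = 0.0959 / 0.633 ≈ 0.152.

0.152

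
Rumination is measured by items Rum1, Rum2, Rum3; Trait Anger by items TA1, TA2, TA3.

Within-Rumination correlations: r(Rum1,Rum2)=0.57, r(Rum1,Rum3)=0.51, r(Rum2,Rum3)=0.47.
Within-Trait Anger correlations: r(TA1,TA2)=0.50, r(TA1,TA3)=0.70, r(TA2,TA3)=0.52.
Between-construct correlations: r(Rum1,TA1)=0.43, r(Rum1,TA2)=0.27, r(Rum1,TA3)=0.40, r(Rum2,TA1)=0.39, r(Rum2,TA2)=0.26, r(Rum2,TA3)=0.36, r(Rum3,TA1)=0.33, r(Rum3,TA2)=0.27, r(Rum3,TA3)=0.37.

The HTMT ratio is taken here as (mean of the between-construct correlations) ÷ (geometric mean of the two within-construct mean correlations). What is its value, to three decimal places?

Between-construct mean = 3.08/9 = 0.3422.
Mean within-Rum = 1.55/3 = 0.5167; mean within-TA = 1.72/3 = 0.5733.
Geometric mean = √(0.5167 × 0.5733) = 0.5443.
HTMT = 0.3422 / 0.5443 = 0.629.

0.629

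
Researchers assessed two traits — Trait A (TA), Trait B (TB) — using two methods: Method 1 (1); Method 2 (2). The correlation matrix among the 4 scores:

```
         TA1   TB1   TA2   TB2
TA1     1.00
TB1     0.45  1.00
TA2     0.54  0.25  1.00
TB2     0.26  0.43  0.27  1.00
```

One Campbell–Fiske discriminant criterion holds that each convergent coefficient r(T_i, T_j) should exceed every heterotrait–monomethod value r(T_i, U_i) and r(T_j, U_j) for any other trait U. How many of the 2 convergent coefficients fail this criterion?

1

Checking each validity diagonal entry against its comparison values:
TA (methods 1·2): 0.54 vs {0.45, 0.27} → pass.
TB (methods 1·2): 0.43 vs {0.45, 0.27} → fail.
1 of 2 fail.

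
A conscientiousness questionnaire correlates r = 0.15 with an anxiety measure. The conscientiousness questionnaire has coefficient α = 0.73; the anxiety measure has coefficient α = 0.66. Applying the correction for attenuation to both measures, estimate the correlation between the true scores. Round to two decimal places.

r_true = r_obs / √(r_xx · r_yy) = 0.15 / √(0.73 × 0.66) = 0.15 / √0.4818 = 0.15 / 0.6941 ≈ 0.22.

0.22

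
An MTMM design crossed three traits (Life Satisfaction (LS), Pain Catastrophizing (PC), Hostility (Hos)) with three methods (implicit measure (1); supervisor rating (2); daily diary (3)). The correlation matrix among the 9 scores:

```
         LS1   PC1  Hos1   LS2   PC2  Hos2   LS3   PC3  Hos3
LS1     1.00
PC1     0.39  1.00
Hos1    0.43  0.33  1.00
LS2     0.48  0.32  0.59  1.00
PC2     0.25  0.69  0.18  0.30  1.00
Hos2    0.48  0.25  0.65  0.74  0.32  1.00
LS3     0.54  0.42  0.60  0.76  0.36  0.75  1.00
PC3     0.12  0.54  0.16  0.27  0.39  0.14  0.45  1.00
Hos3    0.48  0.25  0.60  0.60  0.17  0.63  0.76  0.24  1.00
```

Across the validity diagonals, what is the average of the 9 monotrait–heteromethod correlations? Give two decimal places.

Convergent values: 0.48, 0.54, 0.76, 0.69, 0.54, 0.39, 0.65, 0.60, 0.63; mean = 5.28/9 = 0.59.

0.59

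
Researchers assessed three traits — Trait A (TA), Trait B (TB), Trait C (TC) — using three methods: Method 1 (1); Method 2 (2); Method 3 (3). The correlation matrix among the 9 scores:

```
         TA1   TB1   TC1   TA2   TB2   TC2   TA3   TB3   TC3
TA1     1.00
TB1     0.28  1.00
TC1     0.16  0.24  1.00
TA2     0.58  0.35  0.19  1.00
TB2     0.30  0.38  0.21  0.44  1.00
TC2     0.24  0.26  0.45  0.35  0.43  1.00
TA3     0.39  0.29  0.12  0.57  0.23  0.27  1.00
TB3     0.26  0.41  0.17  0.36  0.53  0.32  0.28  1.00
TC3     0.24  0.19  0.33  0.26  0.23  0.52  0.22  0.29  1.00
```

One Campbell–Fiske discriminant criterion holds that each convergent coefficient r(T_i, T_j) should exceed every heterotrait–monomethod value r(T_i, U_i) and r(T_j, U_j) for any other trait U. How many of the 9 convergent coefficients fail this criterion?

Each convergent coefficient versus the relevant comparison correlations:
TA (methods 1·2): 0.58 vs {0.28, 0.44, 0.16, 0.35} → pass.
TA (methods 1·3): 0.39 vs {0.28, 0.28, 0.16, 0.22} → pass.
TA (methods 2·3): 0.57 vs {0.44, 0.28, 0.35, 0.22} → pass.
TB (methods 1·2): 0.38 vs {0.28, 0.44, 0.24, 0.43} → fail.
TB (methods 1·3): 0.41 vs {0.28, 0.28, 0.24, 0.29} → pass.
TB (methods 2·3): 0.53 vs {0.44, 0.28, 0.43, 0.29} → pass.
TC (methods 1·2): 0.45 vs {0.16, 0.35, 0.24, 0.43} → pass.
TC (methods 1·3): 0.33 vs {0.16, 0.22, 0.24, 0.29} → pass.
TC (methods 2·3): 0.52 vs {0.35, 0.22, 0.43, 0.29} → pass.
1 of 9 fail.

1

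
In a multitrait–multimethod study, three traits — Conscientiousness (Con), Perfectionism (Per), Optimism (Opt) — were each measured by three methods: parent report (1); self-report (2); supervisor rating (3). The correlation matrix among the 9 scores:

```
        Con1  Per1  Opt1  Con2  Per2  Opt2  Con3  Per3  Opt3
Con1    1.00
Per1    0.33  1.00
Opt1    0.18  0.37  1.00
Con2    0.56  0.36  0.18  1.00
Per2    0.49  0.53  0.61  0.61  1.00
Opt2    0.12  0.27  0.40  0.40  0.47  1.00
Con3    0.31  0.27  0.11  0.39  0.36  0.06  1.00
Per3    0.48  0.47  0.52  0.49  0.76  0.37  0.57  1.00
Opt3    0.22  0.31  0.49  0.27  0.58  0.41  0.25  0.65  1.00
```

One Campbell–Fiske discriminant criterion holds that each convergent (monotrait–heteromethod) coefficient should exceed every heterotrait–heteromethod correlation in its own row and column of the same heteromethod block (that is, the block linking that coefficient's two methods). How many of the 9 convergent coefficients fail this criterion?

Convergent coefficients and their comparison sets:
Con (methods 1·2): 0.56 vs {0.49, 0.36, 0.12, 0.18} → pass.
Con (methods 1·3): 0.31 vs {0.48, 0.27, 0.22, 0.11} → fail.
Con (methods 2·3): 0.39 vs {0.49, 0.36, 0.27, 0.06} → fail.
Per (methods 1·2): 0.53 vs {0.36, 0.49, 0.27, 0.61} → fail.
Per (methods 1·3): 0.47 vs {0.27, 0.48, 0.31, 0.52} → fail.
Per (methods 2·3): 0.76 vs {0.36, 0.49, 0.58, 0.37} → pass.
Opt (methods 1·2): 0.40 vs {0.18, 0.12, 0.61, 0.27} → fail.
Opt (methods 1·3): 0.49 vs {0.11, 0.22, 0.52, 0.31} → fail.
Opt (methods 2·3): 0.41 vs {0.06, 0.27, 0.37, 0.58} → fail.
7 of 9 fail.

7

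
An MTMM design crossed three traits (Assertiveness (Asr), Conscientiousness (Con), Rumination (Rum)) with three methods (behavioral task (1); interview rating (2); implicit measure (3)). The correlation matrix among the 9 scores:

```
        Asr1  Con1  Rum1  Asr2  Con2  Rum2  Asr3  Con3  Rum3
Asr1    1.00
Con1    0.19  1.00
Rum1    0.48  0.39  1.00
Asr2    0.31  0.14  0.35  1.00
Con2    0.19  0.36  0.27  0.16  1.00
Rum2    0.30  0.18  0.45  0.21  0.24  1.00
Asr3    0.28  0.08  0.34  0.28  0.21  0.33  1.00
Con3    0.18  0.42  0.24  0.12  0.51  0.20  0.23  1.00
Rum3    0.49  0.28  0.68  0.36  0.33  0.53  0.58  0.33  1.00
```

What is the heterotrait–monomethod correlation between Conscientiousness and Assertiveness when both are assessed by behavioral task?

Different traits, same method: r(Con1, Asr1) = 0.19.

0.19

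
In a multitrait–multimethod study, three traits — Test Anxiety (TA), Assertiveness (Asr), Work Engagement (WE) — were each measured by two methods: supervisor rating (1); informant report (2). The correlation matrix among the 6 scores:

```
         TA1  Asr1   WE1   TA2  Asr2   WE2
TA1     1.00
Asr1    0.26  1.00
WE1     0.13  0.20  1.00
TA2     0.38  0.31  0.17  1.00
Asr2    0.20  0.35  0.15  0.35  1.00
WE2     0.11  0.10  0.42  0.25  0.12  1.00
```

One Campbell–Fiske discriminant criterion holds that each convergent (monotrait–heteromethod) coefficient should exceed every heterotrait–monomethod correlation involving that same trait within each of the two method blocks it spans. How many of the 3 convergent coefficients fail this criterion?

Convergent coefficients and their comparison sets:
TA (methods 1·2): 0.38 vs {0.26, 0.35, 0.13, 0.25} → pass.
Asr (methods 1·2): 0.35 vs {0.26, 0.35, 0.20, 0.12} → fail.
WE (methods 1·2): 0.42 vs {0.13, 0.25, 0.20, 0.12} → pass.
1 of 3 fail.

1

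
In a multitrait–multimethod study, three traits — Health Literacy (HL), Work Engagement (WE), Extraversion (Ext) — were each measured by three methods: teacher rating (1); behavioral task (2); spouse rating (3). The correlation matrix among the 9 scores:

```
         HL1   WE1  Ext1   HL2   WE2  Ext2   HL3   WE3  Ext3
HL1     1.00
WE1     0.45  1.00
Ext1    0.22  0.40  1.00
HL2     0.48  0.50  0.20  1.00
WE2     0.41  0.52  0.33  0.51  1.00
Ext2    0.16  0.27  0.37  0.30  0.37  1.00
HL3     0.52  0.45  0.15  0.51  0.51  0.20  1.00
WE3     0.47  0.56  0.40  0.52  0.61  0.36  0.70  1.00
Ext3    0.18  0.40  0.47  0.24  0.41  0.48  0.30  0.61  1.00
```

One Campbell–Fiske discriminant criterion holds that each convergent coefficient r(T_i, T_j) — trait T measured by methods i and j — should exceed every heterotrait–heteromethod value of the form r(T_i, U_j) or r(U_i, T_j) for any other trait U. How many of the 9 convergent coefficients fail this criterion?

2

Checking each validity diagonal entry against its comparison values:
HL (methods 1·2): 0.48 vs {0.41, 0.50, 0.16, 0.20} → fail.
HL (methods 1·3): 0.52 vs {0.47, 0.45, 0.18, 0.15} → pass.
HL (methods 2·3): 0.51 vs {0.52, 0.51, 0.24, 0.20} → fail.
WE (methods 1·2): 0.52 vs {0.50, 0.41, 0.27, 0.33} → pass.
WE (methods 1·3): 0.56 vs {0.45, 0.47, 0.40, 0.40} → pass.
WE (methods 2·3): 0.61 vs {0.51, 0.52, 0.41, 0.36} → pass.
Ext (methods 1·2): 0.37 vs {0.20, 0.16, 0.33, 0.27} → pass.
Ext (methods 1·3): 0.47 vs {0.15, 0.18, 0.40, 0.40} → pass.
Ext (methods 2·3): 0.48 vs {0.20, 0.24, 0.36, 0.41} → pass.
2 of 9 fail.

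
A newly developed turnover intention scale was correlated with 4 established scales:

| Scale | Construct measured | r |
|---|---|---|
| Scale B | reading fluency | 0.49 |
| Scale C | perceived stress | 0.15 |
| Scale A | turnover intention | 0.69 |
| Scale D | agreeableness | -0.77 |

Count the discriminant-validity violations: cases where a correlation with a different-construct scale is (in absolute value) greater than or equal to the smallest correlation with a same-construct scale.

1

Convergent (same construct = turnover intention): Scale A.
Smallest convergent = 0.69. Discriminant |r|: 0.49, 0.15, 0.77; count ≥ 0.69 → 1.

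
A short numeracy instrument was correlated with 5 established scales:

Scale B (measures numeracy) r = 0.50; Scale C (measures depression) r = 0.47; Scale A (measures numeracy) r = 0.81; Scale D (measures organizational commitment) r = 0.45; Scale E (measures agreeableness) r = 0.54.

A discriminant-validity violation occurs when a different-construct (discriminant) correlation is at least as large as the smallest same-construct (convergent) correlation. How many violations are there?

Convergent (same construct = numeracy): Scale B, Scale A.
Smallest convergent = 0.50. Discriminant values: 0.47, 0.45, 0.54; count ≥ 0.50 → 1.

1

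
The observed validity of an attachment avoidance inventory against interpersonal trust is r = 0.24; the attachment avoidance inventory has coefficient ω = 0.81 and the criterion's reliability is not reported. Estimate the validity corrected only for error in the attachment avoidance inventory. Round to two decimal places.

0.27

Single correction: r_c = r_obs / √r_xx = 0.24 / √0.81 = 0.24 / 0.9000 ≈ 0.27.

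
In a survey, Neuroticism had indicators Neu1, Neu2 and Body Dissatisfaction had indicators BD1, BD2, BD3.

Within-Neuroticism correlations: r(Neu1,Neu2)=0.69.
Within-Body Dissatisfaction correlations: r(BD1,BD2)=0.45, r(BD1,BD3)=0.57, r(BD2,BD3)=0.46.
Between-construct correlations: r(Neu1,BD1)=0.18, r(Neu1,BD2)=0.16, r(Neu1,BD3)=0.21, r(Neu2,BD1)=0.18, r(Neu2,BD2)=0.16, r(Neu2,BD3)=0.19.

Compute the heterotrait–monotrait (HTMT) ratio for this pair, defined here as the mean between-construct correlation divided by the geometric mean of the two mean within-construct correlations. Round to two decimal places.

Mean between = 1.08/6 = 0.1800.
Mean within-Neu = 0.69/1 = 0.6900; mean within-BD = 1.48/3 = 0.4933.
Geometric mean = √(0.6900 × 0.4933) = 0.5834.
HTMT = 0.1800 / 0.5834 = 0.31.

0.31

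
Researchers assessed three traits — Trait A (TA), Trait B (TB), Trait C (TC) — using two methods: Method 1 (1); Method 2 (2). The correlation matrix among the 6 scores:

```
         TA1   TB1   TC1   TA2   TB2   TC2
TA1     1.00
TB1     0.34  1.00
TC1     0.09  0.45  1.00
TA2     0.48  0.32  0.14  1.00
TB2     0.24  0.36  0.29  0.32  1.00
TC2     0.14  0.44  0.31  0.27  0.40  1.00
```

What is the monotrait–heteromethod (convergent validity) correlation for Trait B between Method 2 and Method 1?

0.36

Same trait (TB), different methods: r(TB2, TB1) = 0.36.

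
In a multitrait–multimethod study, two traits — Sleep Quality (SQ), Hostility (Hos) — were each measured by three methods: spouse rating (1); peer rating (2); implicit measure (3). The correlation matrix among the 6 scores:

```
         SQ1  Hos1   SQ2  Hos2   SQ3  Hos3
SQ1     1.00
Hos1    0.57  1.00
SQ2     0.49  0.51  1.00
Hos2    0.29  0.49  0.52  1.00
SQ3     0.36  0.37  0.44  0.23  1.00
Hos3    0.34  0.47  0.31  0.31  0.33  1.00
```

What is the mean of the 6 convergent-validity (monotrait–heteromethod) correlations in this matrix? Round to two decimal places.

0.43

Convergent values: 0.49, 0.36, 0.44, 0.49, 0.47, 0.31; mean = 2.56/6 = 0.43.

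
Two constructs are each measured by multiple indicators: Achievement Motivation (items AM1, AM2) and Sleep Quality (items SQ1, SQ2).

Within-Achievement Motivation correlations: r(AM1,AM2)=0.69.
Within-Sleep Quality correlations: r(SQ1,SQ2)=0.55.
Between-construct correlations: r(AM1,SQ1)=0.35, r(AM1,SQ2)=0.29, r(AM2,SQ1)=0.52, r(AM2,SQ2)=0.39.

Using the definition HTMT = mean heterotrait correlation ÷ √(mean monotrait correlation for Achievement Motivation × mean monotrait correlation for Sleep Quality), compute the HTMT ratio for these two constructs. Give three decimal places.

Mean between = 1.55/4 = 0.3875.
Mean within-AM = 0.69/1 = 0.6900; mean within-SQ = 0.55/1 = 0.5500.
Geometric mean = √(0.6900 × 0.5500) = 0.6160.
HTMT = 0.3875 / 0.6160 = 0.629.

0.629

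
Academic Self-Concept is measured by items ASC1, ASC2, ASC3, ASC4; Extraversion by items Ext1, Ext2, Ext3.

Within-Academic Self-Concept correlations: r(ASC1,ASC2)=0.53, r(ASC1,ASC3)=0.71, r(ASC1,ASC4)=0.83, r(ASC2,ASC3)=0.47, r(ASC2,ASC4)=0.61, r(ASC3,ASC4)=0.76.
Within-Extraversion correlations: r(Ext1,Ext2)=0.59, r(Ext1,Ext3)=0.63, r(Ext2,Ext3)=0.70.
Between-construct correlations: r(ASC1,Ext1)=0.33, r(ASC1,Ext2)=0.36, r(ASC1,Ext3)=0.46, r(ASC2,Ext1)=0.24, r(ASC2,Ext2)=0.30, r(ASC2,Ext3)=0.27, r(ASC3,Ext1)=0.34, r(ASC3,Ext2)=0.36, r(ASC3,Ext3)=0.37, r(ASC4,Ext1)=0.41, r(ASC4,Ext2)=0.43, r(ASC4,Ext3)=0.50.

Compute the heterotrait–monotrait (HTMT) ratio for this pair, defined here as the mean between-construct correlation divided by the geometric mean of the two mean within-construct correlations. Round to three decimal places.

Mean between = 4.37/12 = 0.3642.
Mean within-ASC = 3.91/6 = 0.6517; mean within-Ext = 1.92/3 = 0.6400.
Geometric mean = √(0.6517 × 0.6400) = 0.6458.
HTMT = 0.3642 / 0.6458 = 0.564.

0.564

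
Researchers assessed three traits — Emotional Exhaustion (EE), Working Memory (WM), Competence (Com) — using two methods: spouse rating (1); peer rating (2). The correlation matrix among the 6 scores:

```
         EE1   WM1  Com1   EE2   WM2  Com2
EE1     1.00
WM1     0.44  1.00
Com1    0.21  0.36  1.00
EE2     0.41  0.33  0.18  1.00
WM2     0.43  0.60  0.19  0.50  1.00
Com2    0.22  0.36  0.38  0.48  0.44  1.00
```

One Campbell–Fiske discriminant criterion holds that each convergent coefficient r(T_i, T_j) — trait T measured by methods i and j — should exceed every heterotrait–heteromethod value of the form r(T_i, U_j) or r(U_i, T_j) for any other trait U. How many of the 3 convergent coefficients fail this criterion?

1

Checking each validity diagonal entry against its comparison values:
EE (methods 1·2): 0.41 vs {0.43, 0.33, 0.22, 0.18} → fail.
WM (methods 1·2): 0.60 vs {0.33, 0.43, 0.36, 0.19} → pass.
Com (methods 1·2): 0.38 vs {0.18, 0.22, 0.19, 0.36} → pass.
1 of 3 fail.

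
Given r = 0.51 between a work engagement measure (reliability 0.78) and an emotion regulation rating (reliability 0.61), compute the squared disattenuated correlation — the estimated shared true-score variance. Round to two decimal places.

Disattenuated r = 0.51 / √(0.78 × 0.61) = 0.51 / 0.6898 = 0.7393.
Shared true-score variance = 0.7393² = 0.5466 ≈ 0.55.

0.55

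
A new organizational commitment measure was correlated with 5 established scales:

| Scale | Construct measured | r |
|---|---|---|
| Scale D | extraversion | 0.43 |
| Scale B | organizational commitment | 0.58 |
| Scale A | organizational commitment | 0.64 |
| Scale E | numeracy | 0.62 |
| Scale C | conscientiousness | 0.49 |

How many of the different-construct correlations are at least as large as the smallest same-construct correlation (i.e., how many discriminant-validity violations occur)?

Convergent (same construct = organizational commitment): Scale B, Scale A.
Smallest convergent = 0.58. Discriminant values: 0.43, 0.62, 0.49; count ≥ 0.58 → 1.

1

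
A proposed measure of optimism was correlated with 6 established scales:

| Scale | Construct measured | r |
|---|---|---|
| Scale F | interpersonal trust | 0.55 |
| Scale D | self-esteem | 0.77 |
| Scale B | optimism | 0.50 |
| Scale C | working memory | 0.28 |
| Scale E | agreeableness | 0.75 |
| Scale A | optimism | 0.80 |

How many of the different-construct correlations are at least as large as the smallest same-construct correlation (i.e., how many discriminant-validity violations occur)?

Convergent (same construct = optimism): Scale B, Scale A.
Smallest convergent = 0.50. Discriminant values: 0.55, 0.77, 0.28, 0.75; count ≥ 0.50 → 3.

3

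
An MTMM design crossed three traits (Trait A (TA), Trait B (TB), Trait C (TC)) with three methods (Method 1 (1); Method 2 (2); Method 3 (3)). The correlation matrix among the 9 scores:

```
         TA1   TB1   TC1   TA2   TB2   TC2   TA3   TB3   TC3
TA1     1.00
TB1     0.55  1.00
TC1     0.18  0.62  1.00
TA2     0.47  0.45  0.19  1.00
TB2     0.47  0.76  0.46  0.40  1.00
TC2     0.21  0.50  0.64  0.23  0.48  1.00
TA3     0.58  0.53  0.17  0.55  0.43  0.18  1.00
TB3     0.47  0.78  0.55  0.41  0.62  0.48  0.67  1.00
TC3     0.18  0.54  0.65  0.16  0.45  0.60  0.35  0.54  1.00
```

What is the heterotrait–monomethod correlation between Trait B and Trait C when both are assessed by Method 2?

Different traits, same method: r(TB2, TC2) = 0.48.

0.48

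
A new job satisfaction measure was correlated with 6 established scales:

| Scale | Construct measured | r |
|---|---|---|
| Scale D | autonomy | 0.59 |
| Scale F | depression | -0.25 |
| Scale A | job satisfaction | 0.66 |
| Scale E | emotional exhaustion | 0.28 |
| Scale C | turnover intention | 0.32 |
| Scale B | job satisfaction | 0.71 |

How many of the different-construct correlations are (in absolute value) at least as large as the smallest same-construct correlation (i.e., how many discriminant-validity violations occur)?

Convergent (same construct = job satisfaction): Scale A, Scale B.
Smallest convergent = 0.66. Discriminant |r|: 0.59, 0.25, 0.28, 0.32; count ≥ 0.66 → 0.

0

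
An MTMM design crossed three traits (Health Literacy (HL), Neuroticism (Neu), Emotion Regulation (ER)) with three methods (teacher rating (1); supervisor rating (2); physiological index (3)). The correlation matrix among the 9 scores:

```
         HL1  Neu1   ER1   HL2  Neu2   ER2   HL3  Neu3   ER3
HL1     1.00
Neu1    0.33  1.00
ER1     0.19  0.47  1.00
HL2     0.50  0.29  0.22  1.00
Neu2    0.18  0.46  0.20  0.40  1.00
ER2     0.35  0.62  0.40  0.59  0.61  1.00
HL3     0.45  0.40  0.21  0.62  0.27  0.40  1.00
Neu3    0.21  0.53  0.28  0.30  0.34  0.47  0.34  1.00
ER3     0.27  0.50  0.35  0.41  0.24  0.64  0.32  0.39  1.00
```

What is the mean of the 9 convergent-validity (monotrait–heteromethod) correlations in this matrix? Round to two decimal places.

0.48

Convergent values: 0.50, 0.45, 0.62, 0.46, 0.53, 0.34, 0.40, 0.35, 0.64; mean = 4.29/9 = 0.48.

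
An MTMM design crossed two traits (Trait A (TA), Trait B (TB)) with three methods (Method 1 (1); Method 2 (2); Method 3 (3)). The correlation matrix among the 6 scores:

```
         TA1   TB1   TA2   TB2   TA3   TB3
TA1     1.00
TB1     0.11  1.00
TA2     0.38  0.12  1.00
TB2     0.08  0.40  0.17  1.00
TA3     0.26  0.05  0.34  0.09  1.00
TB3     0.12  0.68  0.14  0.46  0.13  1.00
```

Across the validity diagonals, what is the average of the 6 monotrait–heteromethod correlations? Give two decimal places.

0.42

Convergent values: 0.38, 0.26, 0.34, 0.40, 0.68, 0.46; mean = 2.52/6 = 0.42.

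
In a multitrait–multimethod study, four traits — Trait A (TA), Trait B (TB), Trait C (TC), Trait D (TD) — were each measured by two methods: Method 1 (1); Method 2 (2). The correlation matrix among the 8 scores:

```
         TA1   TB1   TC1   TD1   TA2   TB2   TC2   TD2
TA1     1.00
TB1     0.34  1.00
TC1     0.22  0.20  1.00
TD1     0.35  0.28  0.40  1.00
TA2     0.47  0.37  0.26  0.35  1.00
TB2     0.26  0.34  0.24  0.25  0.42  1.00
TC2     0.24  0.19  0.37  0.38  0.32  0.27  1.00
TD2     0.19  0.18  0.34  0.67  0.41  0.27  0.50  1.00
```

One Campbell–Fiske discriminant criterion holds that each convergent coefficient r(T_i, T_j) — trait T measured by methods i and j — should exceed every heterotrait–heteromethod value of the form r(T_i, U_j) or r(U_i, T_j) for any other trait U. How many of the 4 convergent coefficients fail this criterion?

Checking each validity diagonal entry against its comparison values:
TA (methods 1·2): 0.47 vs {0.26, 0.37, 0.24, 0.26, 0.19, 0.35} → pass.
TB (methods 1·2): 0.34 vs {0.37, 0.26, 0.19, 0.24, 0.18, 0.25} → fail.
TC (methods 1·2): 0.37 vs {0.26, 0.24, 0.24, 0.19, 0.34, 0.38} → fail.
TD (methods 1·2): 0.67 vs {0.35, 0.19, 0.25, 0.18, 0.38, 0.34} → pass.
2 of 4 fail.

2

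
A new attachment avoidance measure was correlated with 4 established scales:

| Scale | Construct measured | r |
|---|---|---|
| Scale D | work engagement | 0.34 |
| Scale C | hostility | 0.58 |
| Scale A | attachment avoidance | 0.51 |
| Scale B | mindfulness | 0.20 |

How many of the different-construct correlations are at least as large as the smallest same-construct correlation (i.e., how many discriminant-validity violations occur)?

Convergent (same construct = attachment avoidance): Scale A.
Smallest convergent = 0.51. Discriminant values: 0.34, 0.58, 0.20; count ≥ 0.51 → 1.

1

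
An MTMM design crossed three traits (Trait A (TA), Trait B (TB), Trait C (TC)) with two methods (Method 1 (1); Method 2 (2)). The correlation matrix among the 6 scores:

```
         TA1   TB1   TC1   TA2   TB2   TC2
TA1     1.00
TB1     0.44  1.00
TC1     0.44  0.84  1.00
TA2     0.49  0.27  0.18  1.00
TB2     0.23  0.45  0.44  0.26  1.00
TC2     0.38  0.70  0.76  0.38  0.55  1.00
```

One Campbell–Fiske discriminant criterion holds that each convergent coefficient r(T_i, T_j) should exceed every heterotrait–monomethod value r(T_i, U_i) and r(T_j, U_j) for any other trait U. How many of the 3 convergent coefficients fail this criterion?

2

Convergent coefficients and their comparison sets:
TA (methods 1·2): 0.49 vs {0.44, 0.26, 0.44, 0.38} → pass.
TB (methods 1·2): 0.45 vs {0.44, 0.26, 0.84, 0.55} → fail.
TC (methods 1·2): 0.76 vs {0.44, 0.38, 0.84, 0.55} → fail.
2 of 3 fail.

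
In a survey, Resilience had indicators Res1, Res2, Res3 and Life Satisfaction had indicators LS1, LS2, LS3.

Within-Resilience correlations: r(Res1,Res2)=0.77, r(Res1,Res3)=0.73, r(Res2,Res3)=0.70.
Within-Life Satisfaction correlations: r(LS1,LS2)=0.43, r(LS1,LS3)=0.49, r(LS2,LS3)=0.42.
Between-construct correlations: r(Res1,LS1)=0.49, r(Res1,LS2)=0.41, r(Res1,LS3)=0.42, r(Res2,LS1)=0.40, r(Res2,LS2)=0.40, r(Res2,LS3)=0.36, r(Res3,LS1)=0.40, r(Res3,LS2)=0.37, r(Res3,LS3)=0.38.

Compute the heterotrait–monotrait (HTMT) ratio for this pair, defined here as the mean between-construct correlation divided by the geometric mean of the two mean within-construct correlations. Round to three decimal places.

Mean between = 3.63/9 = 0.4033.
Mean within-Res = 2.20/3 = 0.7333; mean within-LS = 1.34/3 = 0.4467.
Geometric mean = √(0.7333 × 0.4467) = 0.5723.
HTMT = 0.4033 / 0.5723 = 0.705.

0.705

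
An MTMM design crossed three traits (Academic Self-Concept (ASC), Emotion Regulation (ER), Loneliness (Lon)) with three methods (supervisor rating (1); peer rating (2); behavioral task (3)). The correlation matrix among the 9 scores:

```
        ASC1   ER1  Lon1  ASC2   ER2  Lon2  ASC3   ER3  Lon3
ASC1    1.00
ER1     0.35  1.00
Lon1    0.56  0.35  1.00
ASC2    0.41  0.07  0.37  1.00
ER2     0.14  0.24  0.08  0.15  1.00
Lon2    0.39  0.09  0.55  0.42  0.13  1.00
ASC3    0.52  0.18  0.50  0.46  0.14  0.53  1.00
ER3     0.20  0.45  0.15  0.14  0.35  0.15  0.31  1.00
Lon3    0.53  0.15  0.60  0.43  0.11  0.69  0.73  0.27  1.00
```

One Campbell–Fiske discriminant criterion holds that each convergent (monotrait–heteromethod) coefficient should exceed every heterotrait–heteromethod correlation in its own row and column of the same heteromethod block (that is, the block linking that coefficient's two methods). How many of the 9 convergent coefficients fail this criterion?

2

Checking each validity diagonal entry against its comparison values:
ASC (methods 1·2): 0.41 vs {0.14, 0.07, 0.39, 0.37} → pass.
ASC (methods 1·3): 0.52 vs {0.20, 0.18, 0.53, 0.50} → fail.
ASC (methods 2·3): 0.46 vs {0.14, 0.14, 0.43, 0.53} → fail.
ER (methods 1·2): 0.24 vs {0.07, 0.14, 0.09, 0.08} → pass.
ER (methods 1·3): 0.45 vs {0.18, 0.20, 0.15, 0.15} → pass.
ER (methods 2·3): 0.35 vs {0.14, 0.14, 0.11, 0.15} → pass.
Lon (methods 1·2): 0.55 vs {0.37, 0.39, 0.08, 0.09} → pass.
Lon (methods 1·3): 0.60 vs {0.50, 0.53, 0.15, 0.15} → pass.
Lon (methods 2·3): 0.69 vs {0.53, 0.43, 0.15, 0.11} → pass.
2 of 9 fail.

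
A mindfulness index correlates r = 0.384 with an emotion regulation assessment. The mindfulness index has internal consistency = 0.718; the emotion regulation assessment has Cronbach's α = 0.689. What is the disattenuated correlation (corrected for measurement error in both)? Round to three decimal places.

r_true = r_obs / √(r_xx · r_yy) = 0.384 / √(0.718 × 0.689) = 0.384 / √0.494702 = 0.384 / 0.7034 ≈ 0.546.

0.546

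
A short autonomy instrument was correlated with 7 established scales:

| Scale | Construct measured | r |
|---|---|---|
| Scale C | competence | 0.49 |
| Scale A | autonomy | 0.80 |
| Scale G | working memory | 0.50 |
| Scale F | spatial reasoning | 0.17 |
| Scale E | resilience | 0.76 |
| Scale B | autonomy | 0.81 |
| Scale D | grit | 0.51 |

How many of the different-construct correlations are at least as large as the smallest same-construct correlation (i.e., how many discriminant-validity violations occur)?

0

Convergent (same construct = autonomy): Scale A, Scale B.
Smallest convergent = 0.80. Discriminant values: 0.49, 0.50, 0.17, 0.76, 0.51; count ≥ 0.80 → 0.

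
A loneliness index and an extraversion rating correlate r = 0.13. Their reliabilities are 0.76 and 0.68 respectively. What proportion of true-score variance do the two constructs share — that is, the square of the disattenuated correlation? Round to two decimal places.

Disattenuated r = 0.13 / √(0.76 × 0.68) = 0.13 / 0.7189 = 0.1808.
Shared true-score variance = 0.1808² = 0.0327 ≈ 0.03.

0.03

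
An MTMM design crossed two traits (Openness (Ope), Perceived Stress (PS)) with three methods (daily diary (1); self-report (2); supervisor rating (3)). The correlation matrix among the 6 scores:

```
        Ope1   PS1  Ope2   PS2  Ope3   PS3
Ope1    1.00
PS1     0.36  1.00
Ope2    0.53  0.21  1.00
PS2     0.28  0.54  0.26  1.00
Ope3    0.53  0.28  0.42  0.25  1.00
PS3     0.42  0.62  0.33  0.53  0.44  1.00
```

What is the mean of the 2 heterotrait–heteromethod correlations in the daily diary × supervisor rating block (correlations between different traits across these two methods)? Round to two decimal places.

HTHM values (method 1 × method 3): 0.42, 0.28; mean = 0.70/2 = 0.35.

0.35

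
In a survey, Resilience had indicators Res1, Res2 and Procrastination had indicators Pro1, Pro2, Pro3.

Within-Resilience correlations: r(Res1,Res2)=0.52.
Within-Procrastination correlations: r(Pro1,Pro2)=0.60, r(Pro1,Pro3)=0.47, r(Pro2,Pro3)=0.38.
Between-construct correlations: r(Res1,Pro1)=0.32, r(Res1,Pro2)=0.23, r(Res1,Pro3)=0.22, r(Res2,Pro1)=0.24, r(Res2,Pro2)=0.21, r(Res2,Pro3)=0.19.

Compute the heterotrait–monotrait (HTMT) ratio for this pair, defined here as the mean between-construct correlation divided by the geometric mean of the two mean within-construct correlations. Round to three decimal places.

0.469

Mean between = 1.41/6 = 0.2350.
Mean within-Res = 0.52/1 = 0.5200; mean within-Pro = 1.45/3 = 0.4833.
Geometric mean = √(0.5200 × 0.4833) = 0.5013.
HTMT = 0.2350 / 0.5013 = 0.469.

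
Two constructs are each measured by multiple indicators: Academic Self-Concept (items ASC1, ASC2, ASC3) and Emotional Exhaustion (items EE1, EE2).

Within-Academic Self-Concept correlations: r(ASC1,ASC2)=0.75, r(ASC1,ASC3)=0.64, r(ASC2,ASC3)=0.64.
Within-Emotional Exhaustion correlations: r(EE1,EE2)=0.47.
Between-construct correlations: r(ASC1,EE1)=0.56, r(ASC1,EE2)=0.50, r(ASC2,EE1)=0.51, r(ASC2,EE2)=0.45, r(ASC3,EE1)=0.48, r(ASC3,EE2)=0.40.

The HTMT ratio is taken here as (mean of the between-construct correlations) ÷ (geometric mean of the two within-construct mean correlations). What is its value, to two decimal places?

Mean heterotrait r = 2.90/6 = 0.4833.
Mean within-ASC = 2.03/3 = 0.6767; mean within-EE = 0.47/1 = 0.4700.
Geometric mean = √(0.6767 × 0.4700) = 0.5640.
HTMT = 0.4833 / 0.5640 = 0.86.

0.86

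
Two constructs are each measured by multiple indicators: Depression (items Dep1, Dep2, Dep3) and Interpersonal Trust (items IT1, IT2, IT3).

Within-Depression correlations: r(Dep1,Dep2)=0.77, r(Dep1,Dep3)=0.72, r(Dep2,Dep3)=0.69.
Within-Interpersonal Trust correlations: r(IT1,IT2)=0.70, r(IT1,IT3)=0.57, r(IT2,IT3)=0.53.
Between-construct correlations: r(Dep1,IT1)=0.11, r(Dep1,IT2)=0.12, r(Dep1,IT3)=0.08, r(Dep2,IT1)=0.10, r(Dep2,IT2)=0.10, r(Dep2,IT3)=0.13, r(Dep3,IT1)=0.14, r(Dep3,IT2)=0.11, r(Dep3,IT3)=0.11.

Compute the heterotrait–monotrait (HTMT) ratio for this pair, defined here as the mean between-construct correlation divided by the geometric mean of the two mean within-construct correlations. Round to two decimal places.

0.17

Between-construct mean = 1.00/9 = 0.1111.
Mean within-Dep = 2.18/3 = 0.7267; mean within-IT = 1.80/3 = 0.6000.
Geometric mean = √(0.7267 × 0.6000) = 0.6603.
HTMT = 0.1111 / 0.6603 = 0.17.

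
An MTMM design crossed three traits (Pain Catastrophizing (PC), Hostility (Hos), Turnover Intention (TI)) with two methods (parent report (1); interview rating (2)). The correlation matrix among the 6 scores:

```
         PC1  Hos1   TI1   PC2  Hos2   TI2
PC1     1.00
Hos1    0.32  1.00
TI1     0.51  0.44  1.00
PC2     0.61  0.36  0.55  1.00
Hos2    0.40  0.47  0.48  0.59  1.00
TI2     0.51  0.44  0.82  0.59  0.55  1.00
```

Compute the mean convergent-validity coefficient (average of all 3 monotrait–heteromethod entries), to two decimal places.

0.63

Convergent values: 0.61, 0.47, 0.82; mean = 1.90/3 = 0.63.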